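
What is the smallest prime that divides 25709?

47

25709 is odd.
Digit sum 23, not divisible by 3.
Ends in 9: not divisible by 5.
7: 25709 = 7·3672 + 5
11: 25709 = 11·2337 + 2
13: 25709 = 13·1977 + 8
17: 25709 = 17·1512 + 5
19: 25709 = 19·1353 + 2
23: 25709 = 23·1117 + 18
29: 25709 = 29·886 + 15
31: 25709 = 31·829 + 10
37: 25709 = 37·694 + 31
41: 25709 = 41·627 + 2
43: 25709 = 43·597 + 38
47: 25709 = 47·547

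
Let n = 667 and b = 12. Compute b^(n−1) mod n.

12^1 ≡ 12 (mod 667)
12^2 ≡ 12^2 = 144 ≡ 144 (mod 667)
12^4 ≡ 144^2 = 20736 ≡ 59 (mod 667)
12^8 ≡ 59^2 = 3481 ≡ 146 (mod 667)
12^16 ≡ 146^2 = 21316 ≡ 639 (mod 667)
12^32 ≡ 639^2 = 408321 ≡ 117 (mod 667)
12^64 ≡ 117^2 = 13689 ≡ 349 (mod 667)
12^128 ≡ 349^2 = 121801 ≡ 407 (mod 667)
12^256 ≡ 407^2 = 165649 ≡ 233 (mod 667)
12^512 ≡ 233^2 = 54289 ≡ 262 (mod 667)
666 = 512 + 128 + 16 + 8 + 2 in binary powers of 2.
So 12^666 ≡ 262 · 407 · 639 · 146 · 144 ≡ 492 (mod 667).
Since 492 ≠ 1, base 12 is a Fermat witness: 667 is composite.

492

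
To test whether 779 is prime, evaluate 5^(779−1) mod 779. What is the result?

720

5^1 ≡ 5 (mod 779)
5^2 ≡ 5^2 = 25 ≡ 25 (mod 779)
5^4 ≡ 25^2 = 625 ≡ 625 (mod 779)
5^8 ≡ 625^2 = 390625 ≡ 346 (mod 779)
5^16 ≡ 346^2 = 119716 ≡ 529 (mod 779)
5^32 ≡ 529^2 = 279841 ≡ 180 (mod 779)
5^64 ≡ 180^2 = 32400 ≡ 461 (mod 779)
5^128 ≡ 461^2 = 212521 ≡ 633 (mod 779)
5^256 ≡ 633^2 = 400689 ≡ 283 (mod 779)
5^512 ≡ 283^2 = 80089 ≡ 631 (mod 779)
778 = 512 + 256 + 8 + 2 in binary powers of 2.
So 5^778 ≡ 631 · 283 · 346 · 25 ≡ 720 (mod 779).
Since 720 ≠ 1, base 5 is a Fermat witness: 779 is composite.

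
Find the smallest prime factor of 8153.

8153 is odd.
Digit sum 17, not divisible by 3.
Ends in 3: not divisible by 5.
7: 8153 = 7·1164 + 5
11: 8153 = 11·741 + 2
13: 8153 = 13·627 + 2
17: 8153 = 17·479 + 10
19: 8153 = 19·429 + 2
23: 8153 = 23·354 + 11
29: 8153 = 29·281 + 4
31: 8153 = 31·263

31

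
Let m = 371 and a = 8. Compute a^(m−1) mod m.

8^1 ≡ 8 (mod 371)
8^2 ≡ 8^2 = 64 ≡ 64 (mod 371)
8^4 ≡ 64^2 = 4096 ≡ 15 (mod 371)
8^8 ≡ 15^2 = 225 ≡ 225 (mod 371)
8^16 ≡ 225^2 = 50625 ≡ 169 (mod 371)
8^32 ≡ 169^2 = 28561 ≡ 365 (mod 371)
8^64 ≡ 365^2 = 133225 ≡ 36 (mod 371)
8^128 ≡ 36^2 = 1296 ≡ 183 (mod 371)
8^256 ≡ 183^2 = 33489 ≡ 99 (mod 371)
370 = 256 + 64 + 32 + 16 + 2 in binary powers of 2.
So 8^370 ≡ 99 · 36 · 365 · 169 · 64 ≡ 218 (mod 371).
Since 218 ≠ 1, base 8 is a Fermat witness: 371 is composite.

218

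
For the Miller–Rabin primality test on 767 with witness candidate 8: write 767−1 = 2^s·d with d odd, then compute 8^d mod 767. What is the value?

642

767 − 1 = 766 = 2^1 · 383, so d = 383.
8^1 ≡ 8 (mod 767)
8^2 ≡ 8^2 = 64 ≡ 64 (mod 767)
8^4 ≡ 64^2 = 4096 ≡ 261 (mod 767)
8^8 ≡ 261^2 = 68121 ≡ 625 (mod 767)
8^16 ≡ 625^2 = 390625 ≡ 222 (mod 767)
8^32 ≡ 222^2 = 49284 ≡ 196 (mod 767)
8^64 ≡ 196^2 = 38416 ≡ 66 (mod 767)
8^128 ≡ 66^2 = 4356 ≡ 521 (mod 767)
8^256 ≡ 521^2 = 271441 ≡ 690 (mod 767)
383 = 256 + 64 + 32 + 16 + 8 + 4 + 2 + 1 in binary powers of 2.
So 8^383 ≡ 690 · 66 · 196 · 222 · 625 · 261 · 64 · 8 ≡ 642 (mod 767).
Squaring chain: 642; never reaches −1, so base 8 is a Miller–Rabin witness that 767 is composite.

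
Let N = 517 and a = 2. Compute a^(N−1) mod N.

2^1 ≡ 2 (mod 517)
2^2 ≡ 2^2 = 4 ≡ 4 (mod 517)
2^4 ≡ 4^2 = 16 ≡ 16 (mod 517)
2^8 ≡ 16^2 = 256 ≡ 256 (mod 517)
2^16 ≡ 256^2 = 65536 ≡ 394 (mod 517)
2^32 ≡ 394^2 = 155236 ≡ 136 (mod 517)
2^64 ≡ 136^2 = 18496 ≡ 401 (mod 517)
2^128 ≡ 401^2 = 160801 ≡ 14 (mod 517)
2^256 ≡ 14^2 = 196 ≡ 196 (mod 517)
2^512 ≡ 196^2 = 38416 ≡ 158 (mod 517)
516 = 512 + 4 in binary powers of 2.
So 2^516 ≡ 158 · 16 ≡ 460 (mod 517).
Since 460 ≠ 1, base 2 is a Fermat witness: 517 is composite.

460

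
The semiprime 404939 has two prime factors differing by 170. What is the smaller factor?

Since p = q + 170, we have 404939 = q(q + 170), so q² + 170q − 404939 = 0.
Discriminant: 170² + 4·404939 = 28900 + 1619756 = 1648656; √1648656 = 1284.
q = (−170 + 1284)/2 = 557, and p = q + 170 = 727.
Check: 557 · 727 = 404939.

557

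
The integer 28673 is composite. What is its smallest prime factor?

28673 is odd.
Digit sum 26, not divisible by 3.
Ends in 3: not divisible by 5.
7: 28673 = 7·4096 + 1
11: 28673 = 11·2606 + 7
13: 28673 = 13·2205 + 8
17: 28673 = 17·1686 + 11
19: 28673 = 19·1509 + 2
23: 28673 = 23·1246 + 15
29: 28673 = 29·988 + 21
31: 28673 = 31·924 + 29
37: 28673 = 37·774 + 35
41: 28673 = 41·699 + 14
43: 28673 = 43·666 + 35
47: 28673 = 47·610 + 3
53: 28673 = 53·541

53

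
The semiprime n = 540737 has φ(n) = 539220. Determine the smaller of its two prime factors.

571

φ(n) = (p−1)(q−1) = n − (p+q) + 1, so p + q = 540737 − 539220 + 1 = 1518.
p and q are the roots of t² − 1518t + 540737 = 0.
Discriminant: 1518² − 4·540737 = 2304324 − 2162948 = 141376; √141376 = 376.
q = (1518 − 376)/2 = 571, p = (1518 + 376)/2 = 947.
Check: 571 · 947 = 540737.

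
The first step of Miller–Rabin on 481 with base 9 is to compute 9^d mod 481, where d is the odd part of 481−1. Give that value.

417

481 − 1 = 480 = 2^5 · 15, so d = 15.
9^1 ≡ 9 (mod 481)
9^2 ≡ 9^2 = 81 ≡ 81 (mod 481)
9^4 ≡ 81^2 = 6561 ≡ 308 (mod 481)
9^8 ≡ 308^2 = 94864 ≡ 107 (mod 481)
15 = 8 + 4 + 2 + 1 in binary powers of 2.
So 9^15 ≡ 107 · 308 · 81 · 9 ≡ 417 (mod 481).
Squaring chain: 417 → 248 → 417 → 248 → 417; never reaches −1, so base 9 is a Miller–Rabin witness that 481 is composite.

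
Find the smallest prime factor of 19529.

59

19529 is odd.
Digit sum 26, not divisible by 3.
Ends in 9: not divisible by 5.
7: 19529 = 7·2789 + 6
11: 19529 = 11·1775 + 4
13: 19529 = 13·1502 + 3
17: 19529 = 17·1148 + 13
19: 19529 = 19·1027 + 16
23: 19529 = 23·849 + 2
29: 19529 = 29·673 + 12
31: 19529 = 31·629 + 30
37: 19529 = 37·527 + 30
41: 19529 = 41·476 + 13
43: 19529 = 43·454 + 7
47: 19529 = 47·415 + 24
53: 19529 = 53·368 + 25
59: 19529 = 59·331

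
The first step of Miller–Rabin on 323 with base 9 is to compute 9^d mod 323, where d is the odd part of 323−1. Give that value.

264

323 − 1 = 322 = 2^1 · 161, so d = 161.
9^1 ≡ 9 (mod 323)
9^2 ≡ 9^2 = 81 ≡ 81 (mod 323)
9^4 ≡ 81^2 = 6561 ≡ 101 (mod 323)
9^8 ≡ 101^2 = 10201 ≡ 188 (mod 323)
9^16 ≡ 188^2 = 35344 ≡ 137 (mod 323)
9^32 ≡ 137^2 = 18769 ≡ 35 (mod 323)
9^64 ≡ 35^2 = 1225 ≡ 256 (mod 323)
9^128 ≡ 256^2 = 65536 ≡ 290 (mod 323)
161 = 128 + 32 + 1 in binary powers of 2.
So 9^161 ≡ 290 · 35 · 9 ≡ 264 (mod 323).
Squaring chain: 264; never reaches −1, so base 9 is a Miller–Rabin witness that 323 is composite.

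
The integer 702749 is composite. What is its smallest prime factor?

43

702749 is odd.
Digit sum 29, not divisible by 3.
Ends in 9: not divisible by 5.
7: 702749 = 7·100392 + 5
11: 702749 = 11·63886 + 3
13: 702749 = 13·54057 + 8
17: 702749 = 17·41338 + 3
19: 702749 = 19·36986 + 15
23: 702749 = 23·30554 + 7
29: 702749 = 29·24232 + 21
31: 702749 = 31·22669 + 10
37: 702749 = 37·18993 + 8
41: 702749 = 41·17140 + 9
43: 702749 = 43·16343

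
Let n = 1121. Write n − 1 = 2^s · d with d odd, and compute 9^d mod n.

264

1121 − 1 = 1120 = 2^5 · 35, so d = 35.
9^1 ≡ 9 (mod 1121)
9^2 ≡ 9^2 = 81 ≡ 81 (mod 1121)
9^4 ≡ 81^2 = 6561 ≡ 956 (mod 1121)
9^8 ≡ 956^2 = 913936 ≡ 321 (mod 1121)
9^16 ≡ 321^2 = 103041 ≡ 1030 (mod 1121)
9^32 ≡ 1030^2 = 1060900 ≡ 434 (mod 1121)
35 = 32 + 2 + 1 in binary powers of 2.
So 9^35 ≡ 434 · 81 · 9 ≡ 264 (mod 1121).
Squaring chain: 264 → 194 → 643 → 921 → 765; never reaches −1, so base 9 is a Miller–Rabin witness that 1121 is composite.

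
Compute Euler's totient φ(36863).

36480

Factor: 36863 = 191 · 193.
φ(36863) = (191−1) · (193−1) = 190 · 192 = 36480.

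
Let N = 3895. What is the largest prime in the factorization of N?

3895 = 5 · 779
779 = 19 · 41
41 is prime.
So 3895 = 5 · 19 · 41; the largest prime factor is 41.

41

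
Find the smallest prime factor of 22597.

59

22597 is odd.
Digit sum 25, not divisible by 3.
Ends in 7: not divisible by 5.
7: 22597 = 7·3228 + 1
11: 22597 = 11·2054 + 3
13: 22597 = 13·1738 + 3
17: 22597 = 17·1329 + 4
19: 22597 = 19·1189 + 6
23: 22597 = 23·982 + 11
29: 22597 = 29·779 + 6
31: 22597 = 31·728 + 29
37: 22597 = 37·610 + 27
41: 22597 = 41·551 + 6
43: 22597 = 43·525 + 22
47: 22597 = 47·480 + 37
53: 22597 = 53·426 + 19
59: 22597 = 59·383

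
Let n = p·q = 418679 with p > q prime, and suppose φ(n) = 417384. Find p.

φ(n) = (p−1)(q−1) = n − (p+q) + 1, so p + q = 418679 − 417384 + 1 = 1296.
p and q are the roots of t² − 1296t + 418679 = 0.
Discriminant: 1296² − 4·418679 = 1679616 − 1674716 = 4900; √4900 = 70.
q = (1296 − 70)/2 = 613, p = (1296 + 70)/2 = 683.
Check: 613 · 683 = 418679.

683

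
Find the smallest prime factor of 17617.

17617 is odd.
Digit sum 22, not divisible by 3.
Ends in 7: not divisible by 5.
7: 17617 = 7·2516 + 5
11: 17617 = 11·1601 + 6
13: 17617 = 13·1355 + 2
17: 17617 = 17·1036 + 5
19: 17617 = 19·927 + 4
23: 17617 = 23·765 + 22
29: 17617 = 29·607 + 14
31: 17617 = 31·568 + 9
37: 17617 = 37·476 + 5
41: 17617 = 41·429 + 28
43: 17617 = 43·409 + 30
47: 17617 = 47·374 + 39
53: 17617 = 53·332 + 21
59: 17617 = 59·298 + 35
61: 17617 = 61·288 + 49
67: 17617 = 67·262 + 63
71: 17617 = 71·248 + 9
73: 17617 = 73·241 + 24
79: 17617 = 79·223

79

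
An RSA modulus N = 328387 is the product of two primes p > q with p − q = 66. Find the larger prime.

607

Since p = q + 66, we have 328387 = q(q + 66), so q² + 66q − 328387 = 0.
Discriminant: 66² + 4·328387 = 4356 + 1313548 = 1317904; √1317904 = 1148.
q = (−66 + 1148)/2 = 541, and p = q + 66 = 607.
Check: 541 · 607 = 328387.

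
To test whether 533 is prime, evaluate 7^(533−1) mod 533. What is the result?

113

7^1 ≡ 7 (mod 533)
7^2 ≡ 7^2 = 49 ≡ 49 (mod 533)
7^4 ≡ 49^2 = 2401 ≡ 269 (mod 533)
7^8 ≡ 269^2 = 72361 ≡ 406 (mod 533)
7^16 ≡ 406^2 = 164836 ≡ 139 (mod 533)
7^32 ≡ 139^2 = 19321 ≡ 133 (mod 533)
7^64 ≡ 133^2 = 17689 ≡ 100 (mod 533)
7^128 ≡ 100^2 = 10000 ≡ 406 (mod 533)
7^256 ≡ 406^2 = 164836 ≡ 139 (mod 533)
7^512 ≡ 139^2 = 19321 ≡ 133 (mod 533)
532 = 512 + 16 + 4 in binary powers of 2.
So 7^532 ≡ 133 · 139 · 269 ≡ 113 (mod 533).
Since 113 ≠ 1, base 7 is a Fermat witness: 533 is composite.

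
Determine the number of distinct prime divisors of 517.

517 = 11 · 47
517 = 11 · 47, which has 2 distinct prime factors.

2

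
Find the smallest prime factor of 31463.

73

31463 is odd.
Digit sum 17, not divisible by 3.
Ends in 3: not divisible by 5.
7: 31463 = 7·4494 + 5
11: 31463 = 11·2860 + 3
13: 31463 = 13·2420 + 3
17: 31463 = 17·1850 + 13
19: 31463 = 19·1655 + 18
23: 31463 = 23·1367 + 22
29: 31463 = 29·1084 + 27
31: 31463 = 31·1014 + 29
37: 31463 = 37·850 + 13
41: 31463 = 41·767 + 16
43: 31463 = 43·731 + 30
47: 31463 = 47·669 + 20
53: 31463 = 53·593 + 34
59: 31463 = 59·533 + 16
61: 31463 = 61·515 + 48
67: 31463 = 67·469 + 40
71: 31463 = 71·443 + 10
73: 31463 = 73·431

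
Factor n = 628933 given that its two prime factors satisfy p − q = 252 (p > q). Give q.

Since p = q + 252, we have 628933 = q(q + 252), so q² + 252q − 628933 = 0.
Discriminant: 252² + 4·628933 = 63504 + 2515732 = 2579236; √2579236 = 1606.
q = (−252 + 1606)/2 = 677, and p = q + 252 = 929.
Check: 677 · 929 = 628933.

677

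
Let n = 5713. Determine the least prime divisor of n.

29

5713 is odd.
Digit sum 16, not divisible by 3.
Ends in 3: not divisible by 5.
7: 5713 = 7·816 + 1
11: 5713 = 11·519 + 4
13: 5713 = 13·439 + 6
17: 5713 = 17·336 + 1
19: 5713 = 19·300 + 13
23: 5713 = 23·248 + 9
29: 5713 = 29·197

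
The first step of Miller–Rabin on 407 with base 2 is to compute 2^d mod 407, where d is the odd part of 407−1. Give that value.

407 − 1 = 406 = 2^1 · 203, so d = 203.
2^1 ≡ 2 (mod 407)
2^2 ≡ 2^2 = 4 ≡ 4 (mod 407)
2^4 ≡ 4^2 = 16 ≡ 16 (mod 407)
2^8 ≡ 16^2 = 256 ≡ 256 (mod 407)
2^16 ≡ 256^2 = 65536 ≡ 9 (mod 407)
2^32 ≡ 9^2 = 81 ≡ 81 (mod 407)
2^64 ≡ 81^2 = 6561 ≡ 49 (mod 407)
2^128 ≡ 49^2 = 2401 ≡ 366 (mod 407)
203 = 128 + 64 + 8 + 2 + 1 in binary powers of 2.
So 2^203 ≡ 366 · 49 · 256 · 4 · 2 ≡ 338 (mod 407).
Squaring chain: 338; never reaches −1, so base 2 is a Miller–Rabin witness that 407 is composite.

338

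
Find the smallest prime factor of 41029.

41029 is odd.
Digit sum 16, not divisible by 3.
Ends in 9: not divisible by 5.
7: 41029 = 7·5861 + 2
11: 41029 = 11·3729 + 10
13: 41029 = 13·3156 + 1
17: 41029 = 17·2413 + 8
19: 41029 = 19·2159 + 8
23: 41029 = 23·1783 + 20
29: 41029 = 29·1414 + 23
31: 41029 = 31·1323 + 16
37: 41029 = 37·1108 + 33
41: 41029 = 41·1000 + 29
43: 41029 = 43·954 + 7
47: 41029 = 47·872 + 45
53: 41029 = 53·774 + 7
59: 41029 = 59·695 + 24
61: 41029 = 61·672 + 37
67: 41029 = 67·612 + 25
71: 41029 = 71·577 + 62
73: 41029 = 73·562 + 3
79: 41029 = 79·519 + 28
83: 41029 = 83·494 + 27
89: 41029 = 89·461

89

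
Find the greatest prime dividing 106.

53

106 = 2 · 53
53 is prime.
So 106 = 2 · 53; the largest prime factor is 53.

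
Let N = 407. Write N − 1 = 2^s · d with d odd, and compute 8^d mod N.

407 − 1 = 406 = 2^1 · 203, so d = 203.
8^1 ≡ 8 (mod 407)
8^2 ≡ 8^2 = 64 ≡ 64 (mod 407)
8^4 ≡ 64^2 = 4096 ≡ 26 (mod 407)
8^8 ≡ 26^2 = 676 ≡ 269 (mod 407)
8^16 ≡ 269^2 = 72361 ≡ 322 (mod 407)
8^32 ≡ 322^2 = 103684 ≡ 306 (mod 407)
8^64 ≡ 306^2 = 93636 ≡ 26 (mod 407)
8^128 ≡ 26^2 = 676 ≡ 269 (mod 407)
203 = 128 + 64 + 8 + 2 + 1 in binary powers of 2.
So 8^203 ≡ 269 · 26 · 269 · 64 · 8 ≡ 347 (mod 407).
Squaring chain: 347; never reaches −1, so base 8 is a Miller–Rabin witness that 407 is composite.

347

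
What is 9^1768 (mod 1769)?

9^1 ≡ 9 (mod 1769)
9^2 ≡ 9^2 = 81 ≡ 81 (mod 1769)
9^4 ≡ 81^2 = 6561 ≡ 1254 (mod 1769)
9^8 ≡ 1254^2 = 1572516 ≡ 1644 (mod 1769)
9^16 ≡ 1644^2 = 2702736 ≡ 1473 (mod 1769)
9^32 ≡ 1473^2 = 2169729 ≡ 935 (mod 1769)
9^64 ≡ 935^2 = 874225 ≡ 339 (mod 1769)
9^128 ≡ 339^2 = 114921 ≡ 1705 (mod 1769)
9^256 ≡ 1705^2 = 2907025 ≡ 558 (mod 1769)
9^512 ≡ 558^2 = 311364 ≡ 20 (mod 1769)
9^1024 ≡ 20^2 = 400 ≡ 400 (mod 1769)
1768 = 1024 + 512 + 128 + 64 + 32 + 8 in binary powers of 2.
So 9^1768 ≡ 400 · 20 · 1705 · 339 · 935 · 1644 ≡ 790 (mod 1769).
Since 790 ≠ 1, base 9 is a Fermat witness: 1769 is composite.

790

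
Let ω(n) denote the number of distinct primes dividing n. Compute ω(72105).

72105 = 3 · 24035
24035 = 5 · 4807
4807 = 11 · 437
437 = 19 · 23
72105 = 3 · 5 · 11 · 19 · 23, which has 5 distinct prime factors.

5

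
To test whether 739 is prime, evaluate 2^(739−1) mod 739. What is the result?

2^1 ≡ 2 (mod 739)
2^2 ≡ 2^2 = 4 ≡ 4 (mod 739)
2^4 ≡ 4^2 = 16 ≡ 16 (mod 739)
2^8 ≡ 16^2 = 256 ≡ 256 (mod 739)
2^16 ≡ 256^2 = 65536 ≡ 504 (mod 739)
2^32 ≡ 504^2 = 254016 ≡ 539 (mod 739)
2^64 ≡ 539^2 = 290521 ≡ 94 (mod 739)
2^128 ≡ 94^2 = 8836 ≡ 707 (mod 739)
2^256 ≡ 707^2 = 499849 ≡ 285 (mod 739)
2^512 ≡ 285^2 = 81225 ≡ 674 (mod 739)
738 = 512 + 128 + 64 + 32 + 2 in binary powers of 2.
So 2^738 ≡ 674 · 707 · 94 · 539 · 4 ≡ 1 (mod 739).
Since the result is 1, base 2 gives no evidence that 739 is composite.

1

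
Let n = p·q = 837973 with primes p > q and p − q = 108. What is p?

Since p = q + 108, we have 837973 = q(q + 108), so q² + 108q − 837973 = 0.
Discriminant: 108² + 4·837973 = 11664 + 3351892 = 3363556; √3363556 = 1834.
q = (−108 + 1834)/2 = 863, and p = q + 108 = 971.
Check: 863 · 971 = 837973.

971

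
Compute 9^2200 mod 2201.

9^1 ≡ 9 (mod 2201)
9^2 ≡ 9^2 = 81 ≡ 81 (mod 2201)
9^4 ≡ 81^2 = 6561 ≡ 2159 (mod 2201)
9^8 ≡ 2159^2 = 4661281 ≡ 1764 (mod 2201)
9^16 ≡ 1764^2 = 3111696 ≡ 1683 (mod 2201)
9^32 ≡ 1683^2 = 2832489 ≡ 2003 (mod 2201)
9^64 ≡ 2003^2 = 4012009 ≡ 1787 (mod 2201)
9^128 ≡ 1787^2 = 3193369 ≡ 1919 (mod 2201)
9^256 ≡ 1919^2 = 3682561 ≡ 288 (mod 2201)
9^512 ≡ 288^2 = 82944 ≡ 1507 (mod 2201)
9^1024 ≡ 1507^2 = 2271049 ≡ 1818 (mod 2201)
9^2048 ≡ 1818^2 = 3305124 ≡ 1423 (mod 2201)
2200 = 2048 + 128 + 16 + 8 in binary powers of 2.
So 9^2200 ≡ 1423 · 1919 · 1683 · 1764 ≡ 1741 (mod 2201).
Since 1741 ≠ 1, base 9 is a Fermat witness: 2201 is composite.

1741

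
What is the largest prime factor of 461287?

461287 = 71 · 6497
6497 = 73 · 89
89 is prime.
So 461287 = 71 · 73 · 89; the largest prime factor is 89.

89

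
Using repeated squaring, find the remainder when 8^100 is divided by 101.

8^1 ≡ 8 (mod 101)
8^2 ≡ 8^2 = 64 ≡ 64 (mod 101)
8^4 ≡ 64^2 = 4096 ≡ 56 (mod 101)
8^8 ≡ 56^2 = 3136 ≡ 5 (mod 101)
8^16 ≡ 5^2 = 25 ≡ 25 (mod 101)
8^32 ≡ 25^2 = 625 ≡ 19 (mod 101)
8^64 ≡ 19^2 = 361 ≡ 58 (mod 101)
100 = 64 + 32 + 4 in binary powers of 2.
So 8^100 ≡ 58 · 19 · 56 ≡ 1 (mod 101).
Since the result is 1, base 8 gives no evidence that 101 is composite.

1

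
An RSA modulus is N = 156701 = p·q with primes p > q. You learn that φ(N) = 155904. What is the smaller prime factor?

349

φ(n) = (p−1)(q−1) = n − (p+q) + 1, so p + q = 156701 − 155904 + 1 = 798.
p and q are the roots of t² − 798t + 156701 = 0.
Discriminant: 798² − 4·156701 = 636804 − 626804 = 10000; √10000 = 100.
q = (798 − 100)/2 = 349, p = (798 + 100)/2 = 449.
Check: 349 · 449 = 156701.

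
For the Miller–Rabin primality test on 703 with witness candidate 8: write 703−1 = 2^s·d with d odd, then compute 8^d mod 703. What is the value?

703 − 1 = 702 = 2^1 · 351, so d = 351.
8^1 ≡ 8 (mod 703)
8^2 ≡ 8^2 = 64 ≡ 64 (mod 703)
8^4 ≡ 64^2 = 4096 ≡ 581 (mod 703)
8^8 ≡ 581^2 = 337561 ≡ 121 (mod 703)
8^16 ≡ 121^2 = 14641 ≡ 581 (mod 703)
8^32 ≡ 581^2 = 337561 ≡ 121 (mod 703)
8^64 ≡ 121^2 = 14641 ≡ 581 (mod 703)
8^128 ≡ 581^2 = 337561 ≡ 121 (mod 703)
8^256 ≡ 121^2 = 14641 ≡ 581 (mod 703)
351 = 256 + 64 + 16 + 8 + 4 + 2 + 1 in binary powers of 2.
So 8^351 ≡ 581 · 581 · 581 · 121 · 581 · 64 · 8 ≡ 512 (mod 703).
Squaring chain: 512; never reaches −1, so base 8 is a Miller–Rabin witness that 703 is composite.

512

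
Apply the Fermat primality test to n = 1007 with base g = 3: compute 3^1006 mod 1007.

3^1 ≡ 3 (mod 1007)
3^2 ≡ 3^2 = 9 ≡ 9 (mod 1007)
3^4 ≡ 9^2 = 81 ≡ 81 (mod 1007)
3^8 ≡ 81^2 = 6561 ≡ 519 (mod 1007)
3^16 ≡ 519^2 = 269361 ≡ 492 (mod 1007)
3^32 ≡ 492^2 = 242064 ≡ 384 (mod 1007)
3^64 ≡ 384^2 = 147456 ≡ 434 (mod 1007)
3^128 ≡ 434^2 = 188356 ≡ 47 (mod 1007)
3^256 ≡ 47^2 = 2209 ≡ 195 (mod 1007)
3^512 ≡ 195^2 = 38025 ≡ 766 (mod 1007)
1006 = 512 + 256 + 128 + 64 + 32 + 8 + 4 + 2 in binary powers of 2.
So 3^1006 ≡ 766 · 195 · 47 · 434 · 384 · 519 · 81 · 9 ≡ 188 (mod 1007).
Since 188 ≠ 1, base 3 is a Fermat witness: 1007 is composite.

188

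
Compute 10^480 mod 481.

10^1 ≡ 10 (mod 481)
10^2 ≡ 10^2 = 100 ≡ 100 (mod 481)
10^4 ≡ 100^2 = 10000 ≡ 380 (mod 481)
10^8 ≡ 380^2 = 144400 ≡ 100 (mod 481)
10^16 ≡ 100^2 = 10000 ≡ 380 (mod 481)
10^32 ≡ 380^2 = 144400 ≡ 100 (mod 481)
10^64 ≡ 100^2 = 10000 ≡ 380 (mod 481)
10^128 ≡ 380^2 = 144400 ≡ 100 (mod 481)
10^256 ≡ 100^2 = 10000 ≡ 380 (mod 481)
480 = 256 + 128 + 64 + 32 in binary powers of 2.
So 10^480 ≡ 380 · 100 · 380 · 100 ≡ 1 (mod 481).
Since the result is 1, base 10 gives no evidence that 481 is composite.

1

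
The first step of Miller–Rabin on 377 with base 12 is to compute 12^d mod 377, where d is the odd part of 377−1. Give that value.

377 − 1 = 376 = 2^3 · 47, so d = 47.
12^1 ≡ 12 (mod 377)
12^2 ≡ 12^2 = 144 ≡ 144 (mod 377)
12^4 ≡ 144^2 = 20736 ≡ 1 (mod 377)
12^8 ≡ 1^2 = 1 ≡ 1 (mod 377)
12^16 ≡ 1^2 = 1 ≡ 1 (mod 377)
12^32 ≡ 1^2 = 1 ≡ 1 (mod 377)
47 = 32 + 8 + 4 + 2 + 1 in binary powers of 2.
So 12^47 ≡ 1 · 1 · 1 · 144 · 12 ≡ 220 (mod 377).
Squaring chain: 220 → 144 → 1; never reaches −1, so base 12 is a Miller–Rabin witness that 377 is composite.

220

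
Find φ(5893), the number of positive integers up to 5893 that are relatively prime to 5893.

5740

Factor: 5893 = 71 · 83.
φ(5893) = (71−1) · (83−1) = 70 · 82 = 5740.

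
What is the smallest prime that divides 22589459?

61

22589459 is odd.
Digit sum 44, not divisible by 3.
Ends in 9: not divisible by 5.
7: 22589459 = 7·3227065 + 4
11: 22589459 = 11·2053587 + 2
13: 22589459 = 13·1737650 + 9
17: 22589459 = 17·1328791 + 12
19: 22589459 = 19·1188918 + 17
23: 22589459 = 23·982150 + 9
29: 22589459 = 29·778946 + 25
31: 22589459 = 31·728692 + 7
37: 22589459 = 37·610525 + 34
41: 22589459 = 41·550962 + 17
43: 22589459 = 43·525336 + 11
47: 22589459 = 47·480626 + 37
53: 22589459 = 53·426216 + 11
59: 22589459 = 59·382872 + 11
61: 22589459 = 61·370319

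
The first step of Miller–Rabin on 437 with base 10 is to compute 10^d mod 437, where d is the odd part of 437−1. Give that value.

437 − 1 = 436 = 2^2 · 109, so d = 109.
10^1 ≡ 10 (mod 437)
10^2 ≡ 10^2 = 100 ≡ 100 (mod 437)
10^4 ≡ 100^2 = 10000 ≡ 386 (mod 437)
10^8 ≡ 386^2 = 148996 ≡ 416 (mod 437)
10^16 ≡ 416^2 = 173056 ≡ 4 (mod 437)
10^32 ≡ 4^2 = 16 ≡ 16 (mod 437)
10^64 ≡ 16^2 = 256 ≡ 256 (mod 437)
109 = 64 + 32 + 8 + 4 + 1 in binary powers of 2.
So 10^109 ≡ 256 · 16 · 416 · 386 · 10 ≡ 352 (mod 437).
Squaring chain: 352 → 233; never reaches −1, so base 10 is a Miller–Rabin witness that 437 is composite.

352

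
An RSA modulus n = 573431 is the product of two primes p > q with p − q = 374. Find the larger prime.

967

Since p = q + 374, we have 573431 = q(q + 374), so q² + 374q − 573431 = 0.
Discriminant: 374² + 4·573431 = 139876 + 2293724 = 2433600; √2433600 = 1560.
q = (−374 + 1560)/2 = 593, and p = q + 374 = 967.
Check: 593 · 967 = 573431.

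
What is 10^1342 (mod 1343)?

10^1 ≡ 10 (mod 1343)
10^2 ≡ 10^2 = 100 ≡ 100 (mod 1343)
10^4 ≡ 100^2 = 10000 ≡ 599 (mod 1343)
10^8 ≡ 599^2 = 358801 ≡ 220 (mod 1343)
10^16 ≡ 220^2 = 48400 ≡ 52 (mod 1343)
10^32 ≡ 52^2 = 2704 ≡ 18 (mod 1343)
10^64 ≡ 18^2 = 324 ≡ 324 (mod 1343)
10^128 ≡ 324^2 = 104976 ≡ 222 (mod 1343)
10^256 ≡ 222^2 = 49284 ≡ 936 (mod 1343)
10^512 ≡ 936^2 = 876096 ≡ 460 (mod 1343)
10^1024 ≡ 460^2 = 211600 ≡ 749 (mod 1343)
1342 = 1024 + 256 + 32 + 16 + 8 + 4 + 2 in binary powers of 2.
So 10^1342 ≡ 749 · 936 · 18 · 52 · 220 · 599 · 100 ≡ 1079 (mod 1343).
Since 1079 ≠ 1, base 10 is a Fermat witness: 1343 is composite.

1079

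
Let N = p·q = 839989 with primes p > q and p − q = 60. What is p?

947

Since p = q + 60, we have 839989 = q(q + 60), so q² + 60q − 839989 = 0.
Discriminant: 60² + 4·839989 = 3600 + 3359956 = 3363556; √3363556 = 1834.
q = (−60 + 1834)/2 = 887, and p = q + 60 = 947.
Check: 887 · 947 = 839989.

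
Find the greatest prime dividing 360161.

360161 = 47 · 7663
7663 = 79 · 97
97 is prime.
So 360161 = 47 · 79 · 97; the largest prime factor is 97.

97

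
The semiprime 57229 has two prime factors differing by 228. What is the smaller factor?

Since p = q + 228, we have 57229 = q(q + 228), so q² + 228q − 57229 = 0.
Discriminant: 228² + 4·57229 = 51984 + 228916 = 280900; √280900 = 530.
q = (−228 + 530)/2 = 151, and p = q + 228 = 379.
Check: 151 · 379 = 57229.

151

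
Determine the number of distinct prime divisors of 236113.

236113 = 17^2 · 817
817 = 19 · 43
236113 = 17^2 · 19 · 43, which has 3 distinct prime factors.

3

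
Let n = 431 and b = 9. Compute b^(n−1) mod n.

1

9^1 ≡ 9 (mod 431)
9^2 ≡ 9^2 = 81 ≡ 81 (mod 431)
9^4 ≡ 81^2 = 6561 ≡ 96 (mod 431)
9^8 ≡ 96^2 = 9216 ≡ 165 (mod 431)
9^16 ≡ 165^2 = 27225 ≡ 72 (mod 431)
9^32 ≡ 72^2 = 5184 ≡ 12 (mod 431)
9^64 ≡ 12^2 = 144 ≡ 144 (mod 431)
9^128 ≡ 144^2 = 20736 ≡ 48 (mod 431)
9^256 ≡ 48^2 = 2304 ≡ 149 (mod 431)
430 = 256 + 128 + 32 + 8 + 4 + 2 in binary powers of 2.
So 9^430 ≡ 149 · 48 · 12 · 165 · 96 · 81 ≡ 1 (mod 431).
Since the result is 1, base 9 gives no evidence that 431 is composite.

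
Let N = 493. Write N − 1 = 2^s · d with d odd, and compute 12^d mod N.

278

493 − 1 = 492 = 2^2 · 123, so d = 123.
12^1 ≡ 12 (mod 493)
12^2 ≡ 12^2 = 144 ≡ 144 (mod 493)
12^4 ≡ 144^2 = 20736 ≡ 30 (mod 493)
12^8 ≡ 30^2 = 900 ≡ 407 (mod 493)
12^16 ≡ 407^2 = 165649 ≡ 1 (mod 493)
12^32 ≡ 1^2 = 1 ≡ 1 (mod 493)
12^64 ≡ 1^2 = 1 ≡ 1 (mod 493)
123 = 64 + 32 + 16 + 8 + 2 + 1 in binary powers of 2.
So 12^123 ≡ 1 · 1 · 1 · 407 · 144 · 12 ≡ 278 (mod 493).
Squaring chain: 278 → 376; never reaches −1, so base 12 is a Miller–Rabin witness that 493 is composite.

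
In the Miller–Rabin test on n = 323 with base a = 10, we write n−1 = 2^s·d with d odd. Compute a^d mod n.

323 − 1 = 322 = 2^1 · 161, so d = 161.
10^1 ≡ 10 (mod 323)
10^2 ≡ 10^2 = 100 ≡ 100 (mod 323)
10^4 ≡ 100^2 = 10000 ≡ 310 (mod 323)
10^8 ≡ 310^2 = 96100 ≡ 169 (mod 323)
10^16 ≡ 169^2 = 28561 ≡ 137 (mod 323)
10^32 ≡ 137^2 = 18769 ≡ 35 (mod 323)
10^64 ≡ 35^2 = 1225 ≡ 256 (mod 323)
10^128 ≡ 256^2 = 65536 ≡ 290 (mod 323)
161 = 128 + 32 + 1 in binary powers of 2.
So 10^161 ≡ 290 · 35 · 10 ≡ 78 (mod 323).
Squaring chain: 78; never reaches −1, so base 10 is a Miller–Rabin witness that 323 is composite.

78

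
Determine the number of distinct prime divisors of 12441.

12441 = 3 · 4147
4147 = 11 · 377
377 = 13 · 29
12441 = 3 · 11 · 13 · 29, which has 4 distinct prime factors.

4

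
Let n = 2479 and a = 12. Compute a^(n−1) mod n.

12^1 ≡ 12 (mod 2479)
12^2 ≡ 12^2 = 144 ≡ 144 (mod 2479)
12^4 ≡ 144^2 = 20736 ≡ 904 (mod 2479)
12^8 ≡ 904^2 = 817216 ≡ 1625 (mod 2479)
12^16 ≡ 1625^2 = 2640625 ≡ 490 (mod 2479)
12^32 ≡ 490^2 = 240100 ≡ 2116 (mod 2479)
12^64 ≡ 2116^2 = 4477456 ≡ 382 (mod 2479)
12^128 ≡ 382^2 = 145924 ≡ 2142 (mod 2479)
12^256 ≡ 2142^2 = 4588164 ≡ 2014 (mod 2479)
12^512 ≡ 2014^2 = 4056196 ≡ 552 (mod 2479)
12^1024 ≡ 552^2 = 304704 ≡ 2266 (mod 2479)
12^2048 ≡ 2266^2 = 5134756 ≡ 747 (mod 2479)
2478 = 2048 + 256 + 128 + 32 + 8 + 4 + 2 in binary powers of 2.
So 12^2478 ≡ 747 · 2014 · 2142 · 2116 · 1625 · 904 · 144 ≡ 2024 (mod 2479).
Since 2024 ≠ 1, base 12 is a Fermat witness: 2479 is composite.

2024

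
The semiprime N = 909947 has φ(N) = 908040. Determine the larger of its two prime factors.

967

φ(n) = (p−1)(q−1) = n − (p+q) + 1, so p + q = 909947 − 908040 + 1 = 1908.
p and q are the roots of t² − 1908t + 909947 = 0.
Discriminant: 1908² − 4·909947 = 3640464 − 3639788 = 676; √676 = 26.
q = (1908 − 26)/2 = 941, p = (1908 + 26)/2 = 967.
Check: 941 · 967 = 909947.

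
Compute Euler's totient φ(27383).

Factor: 27383 = 139 · 197.
φ(27383) = (139−1) · (197−1) = 138 · 196 = 27048.

27048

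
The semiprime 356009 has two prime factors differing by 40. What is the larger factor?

617

Since p = q + 40, we have 356009 = q(q + 40), so q² + 40q − 356009 = 0.
Discriminant: 40² + 4·356009 = 1600 + 1424036 = 1425636; √1425636 = 1194.
q = (−40 + 1194)/2 = 577, and p = q + 40 = 617.
Check: 577 · 617 = 356009.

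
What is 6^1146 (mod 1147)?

6^1 ≡ 6 (mod 1147)
6^2 ≡ 6^2 = 36 ≡ 36 (mod 1147)
6^4 ≡ 36^2 = 1296 ≡ 149 (mod 1147)
6^8 ≡ 149^2 = 22201 ≡ 408 (mod 1147)
6^16 ≡ 408^2 = 166464 ≡ 149 (mod 1147)
6^32 ≡ 149^2 = 22201 ≡ 408 (mod 1147)
6^64 ≡ 408^2 = 166464 ≡ 149 (mod 1147)
6^128 ≡ 149^2 = 22201 ≡ 408 (mod 1147)
6^256 ≡ 408^2 = 166464 ≡ 149 (mod 1147)
6^512 ≡ 149^2 = 22201 ≡ 408 (mod 1147)
6^1024 ≡ 408^2 = 166464 ≡ 149 (mod 1147)
1146 = 1024 + 64 + 32 + 16 + 8 + 2 in binary powers of 2.
So 6^1146 ≡ 149 · 149 · 408 · 149 · 408 · 36 ≡ 776 (mod 1147).
Since 776 ≠ 1, base 6 is a Fermat witness: 1147 is composite.

776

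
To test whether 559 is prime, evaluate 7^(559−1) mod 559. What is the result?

259

7^1 ≡ 7 (mod 559)
7^2 ≡ 7^2 = 49 ≡ 49 (mod 559)
7^4 ≡ 49^2 = 2401 ≡ 165 (mod 559)
7^8 ≡ 165^2 = 27225 ≡ 393 (mod 559)
7^16 ≡ 393^2 = 154449 ≡ 165 (mod 559)
7^32 ≡ 165^2 = 27225 ≡ 393 (mod 559)
7^64 ≡ 393^2 = 154449 ≡ 165 (mod 559)
7^128 ≡ 165^2 = 27225 ≡ 393 (mod 559)
7^256 ≡ 393^2 = 154449 ≡ 165 (mod 559)
7^512 ≡ 165^2 = 27225 ≡ 393 (mod 559)
558 = 512 + 32 + 8 + 4 + 2 in binary powers of 2.
So 7^558 ≡ 393 · 393 · 393 · 165 · 49 ≡ 259 (mod 559).
Since 259 ≠ 1, base 7 is a Fermat witness: 559 is composite.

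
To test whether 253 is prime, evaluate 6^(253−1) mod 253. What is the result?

6^1 ≡ 6 (mod 253)
6^2 ≡ 6^2 = 36 ≡ 36 (mod 253)
6^4 ≡ 36^2 = 1296 ≡ 31 (mod 253)
6^8 ≡ 31^2 = 961 ≡ 202 (mod 253)
6^16 ≡ 202^2 = 40804 ≡ 71 (mod 253)
6^32 ≡ 71^2 = 5041 ≡ 234 (mod 253)
6^64 ≡ 234^2 = 54756 ≡ 108 (mod 253)
6^128 ≡ 108^2 = 11664 ≡ 26 (mod 253)
252 = 128 + 64 + 32 + 16 + 8 + 4 in binary powers of 2.
So 6^252 ≡ 26 · 108 · 234 · 71 · 202 · 31 ≡ 234 (mod 253).
Since 234 ≠ 1, base 6 is a Fermat witness: 253 is composite.

234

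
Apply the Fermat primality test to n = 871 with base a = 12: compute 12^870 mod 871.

92

12^1 ≡ 12 (mod 871)
12^2 ≡ 12^2 = 144 ≡ 144 (mod 871)
12^4 ≡ 144^2 = 20736 ≡ 703 (mod 871)
12^8 ≡ 703^2 = 494209 ≡ 352 (mod 871)
12^16 ≡ 352^2 = 123904 ≡ 222 (mod 871)
12^32 ≡ 222^2 = 49284 ≡ 508 (mod 871)
12^64 ≡ 508^2 = 258064 ≡ 248 (mod 871)
12^128 ≡ 248^2 = 61504 ≡ 534 (mod 871)
12^256 ≡ 534^2 = 285156 ≡ 339 (mod 871)
12^512 ≡ 339^2 = 114921 ≡ 820 (mod 871)
870 = 512 + 256 + 64 + 32 + 4 + 2 in binary powers of 2.
So 12^870 ≡ 820 · 339 · 248 · 508 · 703 · 144 ≡ 92 (mod 871).
Since 92 ≠ 1, base 12 is a Fermat witness: 871 is composite.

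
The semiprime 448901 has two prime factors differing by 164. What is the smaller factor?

593

Since p = q + 164, we have 448901 = q(q + 164), so q² + 164q − 448901 = 0.
Discriminant: 164² + 4·448901 = 26896 + 1795604 = 1822500; √1822500 = 1350.
q = (−164 + 1350)/2 = 593, and p = q + 164 = 757.
Check: 593 · 757 = 448901.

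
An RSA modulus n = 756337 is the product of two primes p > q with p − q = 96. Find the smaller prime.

Since p = q + 96, we have 756337 = q(q + 96), so q² + 96q − 756337 = 0.
Discriminant: 96² + 4·756337 = 9216 + 3025348 = 3034564; √3034564 = 1742.
q = (−96 + 1742)/2 = 823, and p = q + 96 = 919.
Check: 823 · 919 = 756337.

823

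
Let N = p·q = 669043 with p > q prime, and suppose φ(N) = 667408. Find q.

φ(n) = (p−1)(q−1) = n − (p+q) + 1, so p + q = 669043 − 667408 + 1 = 1636.
p and q are the roots of t² − 1636t + 669043 = 0.
Discriminant: 1636² − 4·669043 = 2676496 − 2676172 = 324; √324 = 18.
q = (1636 − 18)/2 = 809, p = (1636 + 18)/2 = 827.
Check: 809 · 827 = 669043.

809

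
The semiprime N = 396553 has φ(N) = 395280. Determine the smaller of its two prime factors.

541

φ(n) = (p−1)(q−1) = n − (p+q) + 1, so p + q = 396553 − 395280 + 1 = 1274.
p and q are the roots of t² − 1274t + 396553 = 0.
Discriminant: 1274² − 4·396553 = 1623076 − 1586212 = 36864; √36864 = 192.
q = (1274 − 192)/2 = 541, p = (1274 + 192)/2 = 733.
Check: 541 · 733 = 396553.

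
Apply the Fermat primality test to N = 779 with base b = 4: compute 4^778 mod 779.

4^1 ≡ 4 (mod 779)
4^2 ≡ 4^2 = 16 ≡ 16 (mod 779)
4^4 ≡ 16^2 = 256 ≡ 256 (mod 779)
4^8 ≡ 256^2 = 65536 ≡ 100 (mod 779)
4^16 ≡ 100^2 = 10000 ≡ 652 (mod 779)
4^32 ≡ 652^2 = 425104 ≡ 549 (mod 779)
4^64 ≡ 549^2 = 301401 ≡ 707 (mod 779)
4^128 ≡ 707^2 = 499849 ≡ 510 (mod 779)
4^256 ≡ 510^2 = 260100 ≡ 693 (mod 779)
4^512 ≡ 693^2 = 480249 ≡ 385 (mod 779)
778 = 512 + 256 + 8 + 2 in binary powers of 2.
So 4^778 ≡ 385 · 693 · 100 · 16 ≡ 674 (mod 779).
Since 674 ≠ 1, base 4 is a Fermat witness: 779 is composite.

674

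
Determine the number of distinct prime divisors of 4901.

2

4901 = 13^2 · 29
4901 = 13^2 · 29, which has 2 distinct prime factors.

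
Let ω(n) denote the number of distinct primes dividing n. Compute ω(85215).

5

85215 = 3 · 28405
28405 = 5 · 5681
5681 = 13 · 437
437 = 19 · 23
85215 = 3 · 5 · 13 · 19 · 23, which has 5 distinct prime factors.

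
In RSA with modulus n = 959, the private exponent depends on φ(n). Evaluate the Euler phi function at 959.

Factor: 959 = 7 · 137.
φ(959) = (7−1) · (137−1) = 6 · 136 = 816.

816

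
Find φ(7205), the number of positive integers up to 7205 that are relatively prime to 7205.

Factor: 7205 = 5 · 11 · 131.
φ(7205) = (5−1) · (11−1) · (131−1) = 4 · 10 · 130 = 5200.

5200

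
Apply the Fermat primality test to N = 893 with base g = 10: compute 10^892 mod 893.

10^1 ≡ 10 (mod 893)
10^2 ≡ 10^2 = 100 ≡ 100 (mod 893)
10^4 ≡ 100^2 = 10000 ≡ 177 (mod 893)
10^8 ≡ 177^2 = 31329 ≡ 74 (mod 893)
10^16 ≡ 74^2 = 5476 ≡ 118 (mod 893)
10^32 ≡ 118^2 = 13924 ≡ 529 (mod 893)
10^64 ≡ 529^2 = 279841 ≡ 332 (mod 893)
10^128 ≡ 332^2 = 110224 ≡ 385 (mod 893)
10^256 ≡ 385^2 = 148225 ≡ 880 (mod 893)
10^512 ≡ 880^2 = 774400 ≡ 169 (mod 893)
892 = 512 + 256 + 64 + 32 + 16 + 8 + 4 in binary powers of 2.
So 10^892 ≡ 169 · 880 · 332 · 529 · 118 · 74 · 177 ≡ 332 (mod 893).
Since 332 ≠ 1, base 10 is a Fermat witness: 893 is composite.

332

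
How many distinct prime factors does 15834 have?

5

15834 = 2 · 7917
7917 = 3 · 2639
2639 = 7 · 377
377 = 13 · 29
15834 = 2 · 3 · 7 · 13 · 29, which has 5 distinct prime factors.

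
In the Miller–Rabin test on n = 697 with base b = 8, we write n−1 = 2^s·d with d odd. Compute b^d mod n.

697 − 1 = 696 = 2^3 · 87, so d = 87.
8^1 ≡ 8 (mod 697)
8^2 ≡ 8^2 = 64 ≡ 64 (mod 697)
8^4 ≡ 64^2 = 4096 ≡ 611 (mod 697)
8^8 ≡ 611^2 = 373321 ≡ 426 (mod 697)
8^16 ≡ 426^2 = 181476 ≡ 256 (mod 697)
8^32 ≡ 256^2 = 65536 ≡ 18 (mod 697)
8^64 ≡ 18^2 = 324 ≡ 324 (mod 697)
87 = 64 + 16 + 4 + 2 + 1 in binary powers of 2.
So 8^87 ≡ 324 · 256 · 611 · 64 · 8 ≡ 576 (mod 697).
Squaring chain: 576 → 4 → 16; never reaches −1, so base 8 is a Miller–Rabin witness that 697 is composite.

576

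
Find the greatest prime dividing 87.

29

87 = 3 · 29
29 is prime.
So 87 = 3 · 29; the largest prime factor is 29.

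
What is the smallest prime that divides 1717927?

1717927 is odd.
Digit sum 34, not divisible by 3.
Ends in 7: not divisible by 5.
7: 1717927 = 7·245418 + 1
11: 1717927 = 11·156175 + 2
13: 1717927 = 13·132148 + 3
17: 1717927 = 17·101054 + 9
19: 1717927 = 19·90417 + 4
23: 1717927 = 23·74692 + 11
29: 1717927 = 29·59238 + 25
31: 1717927 = 31·55417

31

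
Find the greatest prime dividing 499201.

89

499201 = 71 · 7031
7031 = 79 · 89
89 is prime.
So 499201 = 71 · 79 · 89; the largest prime factor is 89.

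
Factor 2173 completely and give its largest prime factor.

53

2173 = 41 · 53
53 is prime.
So 2173 = 41 · 53; the largest prime factor is 53.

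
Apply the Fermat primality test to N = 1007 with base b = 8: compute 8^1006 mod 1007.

163

8^1 ≡ 8 (mod 1007)
8^2 ≡ 8^2 = 64 ≡ 64 (mod 1007)
8^4 ≡ 64^2 = 4096 ≡ 68 (mod 1007)
8^8 ≡ 68^2 = 4624 ≡ 596 (mod 1007)
8^16 ≡ 596^2 = 355216 ≡ 752 (mod 1007)
8^32 ≡ 752^2 = 565504 ≡ 577 (mod 1007)
8^64 ≡ 577^2 = 332929 ≡ 619 (mod 1007)
8^128 ≡ 619^2 = 383161 ≡ 501 (mod 1007)
8^256 ≡ 501^2 = 251001 ≡ 258 (mod 1007)
8^512 ≡ 258^2 = 66564 ≡ 102 (mod 1007)
1006 = 512 + 256 + 128 + 64 + 32 + 8 + 4 + 2 in binary powers of 2.
So 8^1006 ≡ 102 · 258 · 501 · 619 · 577 · 596 · 68 · 64 ≡ 163 (mod 1007).
Since 163 ≠ 1, base 8 is a Fermat witness: 1007 is composite.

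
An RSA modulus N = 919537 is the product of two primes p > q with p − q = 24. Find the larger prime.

971

Since p = q + 24, we have 919537 = q(q + 24), so q² + 24q − 919537 = 0.
Discriminant: 24² + 4·919537 = 576 + 3678148 = 3678724; √3678724 = 1918.
q = (−24 + 1918)/2 = 947, and p = q + 24 = 971.
Check: 947 · 971 = 919537.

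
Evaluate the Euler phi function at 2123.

1920

Factor: 2123 = 11 · 193.
φ(2123) = (11−1) · (193−1) = 10 · 192 = 1920.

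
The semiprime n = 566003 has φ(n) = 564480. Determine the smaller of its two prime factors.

φ(n) = (p−1)(q−1) = n − (p+q) + 1, so p + q = 566003 − 564480 + 1 = 1524.
p and q are the roots of t² − 1524t + 566003 = 0.
Discriminant: 1524² − 4·566003 = 2322576 − 2264012 = 58564; √58564 = 242.
q = (1524 − 242)/2 = 641, p = (1524 + 242)/2 = 883.
Check: 641 · 883 = 566003.

641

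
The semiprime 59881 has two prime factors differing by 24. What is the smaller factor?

233

Since p = q + 24, we have 59881 = q(q + 24), so q² + 24q − 59881 = 0.
Discriminant: 24² + 4·59881 = 576 + 239524 = 240100; √240100 = 490.
q = (−24 + 490)/2 = 233, and p = q + 24 = 257.
Check: 233 · 257 = 59881.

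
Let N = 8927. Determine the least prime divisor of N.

8927 is odd.
Digit sum 26, not divisible by 3.
Ends in 7: not divisible by 5.
7: 8927 = 7·1275 + 2
11: 8927 = 11·811 + 6
13: 8927 = 13·686 + 9
17: 8927 = 17·525 + 2
19: 8927 = 19·469 + 16
23: 8927 = 23·388 + 3
29: 8927 = 29·307 + 24
31: 8927 = 31·287 + 30
37: 8927 = 37·241 + 10
41: 8927 = 41·217 + 30
43: 8927 = 43·207 + 26
47: 8927 = 47·189 + 44
53: 8927 = 53·168 + 23
59: 8927 = 59·151 + 18
61: 8927 = 61·146 + 21
67: 8927 = 67·133 + 16
71: 8927 = 71·125 + 52
73: 8927 = 73·122 + 21
79: 8927 = 79·113

79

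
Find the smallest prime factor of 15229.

97

15229 is odd.
Digit sum 19, not divisible by 3.
Ends in 9: not divisible by 5.
7: 15229 = 7·2175 + 4
11: 15229 = 11·1384 + 5
13: 15229 = 13·1171 + 6
17: 15229 = 17·895 + 14
19: 15229 = 19·801 + 10
23: 15229 = 23·662 + 3
29: 15229 = 29·525 + 4
31: 15229 = 31·491 + 8
37: 15229 = 37·411 + 22
41: 15229 = 41·371 + 18
43: 15229 = 43·354 + 7
47: 15229 = 47·324 + 1
53: 15229 = 53·287 + 18
59: 15229 = 59·258 + 7
61: 15229 = 61·249 + 40
67: 15229 = 67·227 + 20
71: 15229 = 71·214 + 35
73: 15229 = 73·208 + 45
79: 15229 = 79·192 + 61
83: 15229 = 83·183 + 40
89: 15229 = 89·171 + 10
97: 15229 = 97·157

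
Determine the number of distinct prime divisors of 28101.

4

28101 = 3 · 9367
9367 = 17 · 551
551 = 19 · 29
28101 = 3 · 17 · 19 · 29, which has 4 distinct prime factors.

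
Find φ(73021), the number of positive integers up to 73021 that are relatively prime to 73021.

Factor: 73021 = 13 · 41 · 137.
φ(73021) = (13−1) · (41−1) · (137−1) = 12 · 40 · 136 = 65280.

65280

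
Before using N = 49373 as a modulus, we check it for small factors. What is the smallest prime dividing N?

49373 is odd.
Digit sum 26, not divisible by 3.
Ends in 3: not divisible by 5.
7: 49373 = 7·7053 + 2
11: 49373 = 11·4488 + 5
13: 49373 = 13·3797 + 12
17: 49373 = 17·2904 + 5
19: 49373 = 19·2598 + 11
23: 49373 = 23·2146 + 15
29: 49373 = 29·1702 + 15
31: 49373 = 31·1592 + 21
37: 49373 = 37·1334 + 15
41: 49373 = 41·1204 + 9
43: 49373 = 43·1148 + 9
47: 49373 = 47·1050 + 23
53: 49373 = 53·931 + 30
59: 49373 = 59·836 + 49
61: 49373 = 61·809 + 24
67: 49373 = 67·736 + 61
71: 49373 = 71·695 + 28
73: 49373 = 73·676 + 25
79: 49373 = 79·624 + 77
83: 49373 = 83·594 + 71
89: 49373 = 89·554 + 67
97: 49373 = 97·509

97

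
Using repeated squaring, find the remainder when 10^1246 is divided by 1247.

608

10^1 ≡ 10 (mod 1247)
10^2 ≡ 10^2 = 100 ≡ 100 (mod 1247)
10^4 ≡ 100^2 = 10000 ≡ 24 (mod 1247)
10^8 ≡ 24^2 = 576 ≡ 576 (mod 1247)
10^16 ≡ 576^2 = 331776 ≡ 74 (mod 1247)
10^32 ≡ 74^2 = 5476 ≡ 488 (mod 1247)
10^64 ≡ 488^2 = 238144 ≡ 1214 (mod 1247)
10^128 ≡ 1214^2 = 1473796 ≡ 1089 (mod 1247)
10^256 ≡ 1089^2 = 1185921 ≡ 24 (mod 1247)
10^512 ≡ 24^2 = 576 ≡ 576 (mod 1247)
10^1024 ≡ 576^2 = 331776 ≡ 74 (mod 1247)
1246 = 1024 + 128 + 64 + 16 + 8 + 4 + 2 in binary powers of 2.
So 10^1246 ≡ 74 · 1089 · 1214 · 74 · 576 · 24 · 100 ≡ 608 (mod 1247).
Since 608 ≠ 1, base 10 is a Fermat witness: 1247 is composite.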